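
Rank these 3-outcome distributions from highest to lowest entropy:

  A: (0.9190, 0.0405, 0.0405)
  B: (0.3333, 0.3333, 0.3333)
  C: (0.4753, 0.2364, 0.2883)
B > C > A

Key insight: Entropy is maximized by uniform distributions and minimized by concentrated distributions.

- Uniform distributions have maximum entropy log₂(3) = 1.5850 bits
- The more "peaked" or concentrated a distribution, the lower its entropy

Entropies:
  H(A) = 0.4867 bits
  H(B) = 1.5850 bits
  H(C) = 1.5193 bits

Ranking: B > C > A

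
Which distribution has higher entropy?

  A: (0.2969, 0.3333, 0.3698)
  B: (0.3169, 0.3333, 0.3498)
B

Both distributions are close to uniform, making this a harder comparison.

H(A) = 1.5792 bits
H(B) = 1.5838 bits

The distribution closer to uniform has higher entropy.
Answer: B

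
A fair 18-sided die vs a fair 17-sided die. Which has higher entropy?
18-sided die

Both are uniform distributions; for uniform over n outcomes, H = log₂(n). H(18-sided) = log₂(18) = 4.170 bits and H(17-sided) = log₂(17) = 4.087 bits. More outcomes in a uniform distribution means higher entropy.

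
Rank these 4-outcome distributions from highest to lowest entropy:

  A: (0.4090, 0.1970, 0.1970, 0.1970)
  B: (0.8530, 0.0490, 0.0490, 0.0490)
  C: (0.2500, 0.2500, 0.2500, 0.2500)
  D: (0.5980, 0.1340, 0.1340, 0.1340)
C > A > D > B

Key insight: Entropy is maximized by uniform distributions and minimized by concentrated distributions.

Entropies:
  H(A) = 1.9127 bits
  H(B) = 0.8353 bits
  H(C) = 2.0000 bits
  H(D) = 1.6093 bits

Ranking: C > A > D > B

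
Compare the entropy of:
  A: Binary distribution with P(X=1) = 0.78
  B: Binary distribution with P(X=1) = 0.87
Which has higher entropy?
A

For binary distributions, entropy is maximized at p=0.5 and decreases as p moves toward 0 or 1.

H(A) = H(0.78) = 0.7602 bits
H(B) = H(0.87) = 0.5574 bits

Distribution A (p=0.78) is closer to uniform (p=0.5), so it has higher entropy.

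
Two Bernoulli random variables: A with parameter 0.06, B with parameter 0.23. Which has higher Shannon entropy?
B

For binary distributions, entropy is maximized at p=0.5 and decreases as p moves toward 0 or 1.

H(A) = H(0.06) = 0.3274 bits
H(B) = H(0.23) = 0.7780 bits

Distribution B (p=0.23) is closer to uniform (p=0.5), so it has higher entropy.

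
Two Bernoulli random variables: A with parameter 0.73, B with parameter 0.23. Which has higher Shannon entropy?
A

For binary distributions, entropy is maximized at p=0.5 and decreases as p moves toward 0 or 1.

H(A) = H(0.73) = 0.8415 bits
H(B) = H(0.23) = 0.7780 bits

Distribution A (p=0.73) is closer to uniform (p=0.5), so it has higher entropy.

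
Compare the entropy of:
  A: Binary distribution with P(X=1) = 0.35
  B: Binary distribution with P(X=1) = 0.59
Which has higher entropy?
B

For binary distributions, entropy is maximized at p=0.5 and decreases as p moves toward 0 or 1.

H(A) = H(0.35) = 0.9341 bits
H(B) = H(0.59) = 0.9765 bits

Distribution B (p=0.59) is closer to uniform (p=0.5), so it has higher entropy.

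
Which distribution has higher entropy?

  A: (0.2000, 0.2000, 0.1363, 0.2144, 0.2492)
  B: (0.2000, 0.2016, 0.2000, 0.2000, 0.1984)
B

Both distributions are close to uniform, making this a harder comparison.

H(A) = 2.2966 bits
H(B) = 2.3219 bits

The distribution closer to uniform has higher entropy.
Answer: B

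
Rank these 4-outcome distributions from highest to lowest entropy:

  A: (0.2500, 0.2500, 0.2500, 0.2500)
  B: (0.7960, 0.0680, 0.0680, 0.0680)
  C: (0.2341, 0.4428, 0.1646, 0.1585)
A > C > B

Key insight: Entropy is maximized by uniform distributions and minimized by concentrated distributions.

- Uniform distributions have maximum entropy log₂(4) = 2.0000 bits
- The more "peaked" or concentrated a distribution, the lower its entropy

Entropies:
  H(A) = 2.0000 bits
  H(B) = 1.0532 bits
  H(C) = 1.8605 bits

Ranking: A > C > B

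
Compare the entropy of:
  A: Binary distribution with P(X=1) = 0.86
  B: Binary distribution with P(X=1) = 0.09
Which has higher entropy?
A

For binary distributions, entropy is maximized at p=0.5 and decreases as p moves toward 0 or 1.

H(A) = H(0.86) = 0.5842 bits
H(B) = H(0.09) = 0.4365 bits

Distribution A (p=0.86) is closer to uniform (p=0.5), so it has higher entropy.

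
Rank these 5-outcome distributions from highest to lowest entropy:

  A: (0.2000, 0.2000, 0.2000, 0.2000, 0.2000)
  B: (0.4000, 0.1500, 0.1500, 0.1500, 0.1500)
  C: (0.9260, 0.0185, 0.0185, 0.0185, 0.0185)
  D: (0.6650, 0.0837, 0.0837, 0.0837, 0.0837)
A > B > D > C

Key insight: Entropy is maximized by uniform distributions and minimized by concentrated distributions.

Entropies:
  H(A) = 2.3219 bits
  H(B) = 2.1710 bits
  H(C) = 0.5287 bits
  H(D) = 1.5900 bits

Ranking: A > B > D > C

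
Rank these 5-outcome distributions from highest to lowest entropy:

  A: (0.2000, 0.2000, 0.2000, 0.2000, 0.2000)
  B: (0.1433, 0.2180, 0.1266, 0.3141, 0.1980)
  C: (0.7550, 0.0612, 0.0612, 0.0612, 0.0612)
A > B > C

Key insight: Entropy is maximized by uniform distributions and minimized by concentrated distributions.

- Uniform distributions have maximum entropy log₂(5) = 2.3219 bits
- The more "peaked" or concentrated a distribution, the lower its entropy

Entropies:
  H(A) = 2.3219 bits
  H(B) = 2.2456 bits
  H(C) = 1.2933 bits

Ranking: A > B > C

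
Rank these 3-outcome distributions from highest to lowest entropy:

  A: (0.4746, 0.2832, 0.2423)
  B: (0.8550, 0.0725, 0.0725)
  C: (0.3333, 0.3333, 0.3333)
C > A > B

Key insight: Entropy is maximized by uniform distributions and minimized by concentrated distributions.

- Uniform distributions have maximum entropy log₂(3) = 1.5850 bits
- The more "peaked" or concentrated a distribution, the lower its entropy

Entropies:
  H(A) = 1.5213 bits
  H(B) = 0.7422 bits
  H(C) = 1.5850 bits

Ranking: C > A > B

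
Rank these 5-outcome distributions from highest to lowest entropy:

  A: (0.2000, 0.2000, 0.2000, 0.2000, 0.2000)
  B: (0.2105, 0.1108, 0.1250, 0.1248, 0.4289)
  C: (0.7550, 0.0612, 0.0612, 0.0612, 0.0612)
A > B > C

Key insight: Entropy is maximized by uniform distributions and minimized by concentrated distributions.

- Uniform distributions have maximum entropy log₂(5) = 2.3219 bits
- The more "peaked" or concentrated a distribution, the lower its entropy

Entropies:
  H(A) = 2.3219 bits
  H(B) = 2.0984 bits
  H(C) = 1.2933 bits

Ranking: A > B > C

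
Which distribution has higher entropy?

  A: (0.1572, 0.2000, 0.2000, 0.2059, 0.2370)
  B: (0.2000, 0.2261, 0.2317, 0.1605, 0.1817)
A

Both distributions are close to uniform, making this a harder comparison.

H(A) = 2.3100 bits
H(B) = 2.3088 bits

The distribution closer to uniform has higher entropy.
Answer: A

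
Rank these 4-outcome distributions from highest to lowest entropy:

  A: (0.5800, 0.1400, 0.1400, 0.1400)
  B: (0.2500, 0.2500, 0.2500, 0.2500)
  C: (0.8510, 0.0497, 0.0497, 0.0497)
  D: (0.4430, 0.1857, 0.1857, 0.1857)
B > D > A > C

Key insight: Entropy is maximized by uniform distributions and minimized by concentrated distributions.

Entropies:
  H(A) = 1.6471 bits
  H(B) = 2.0000 bits
  H(C) = 0.8435 bits
  H(D) = 1.8734 bits

Ranking: B > D > A > C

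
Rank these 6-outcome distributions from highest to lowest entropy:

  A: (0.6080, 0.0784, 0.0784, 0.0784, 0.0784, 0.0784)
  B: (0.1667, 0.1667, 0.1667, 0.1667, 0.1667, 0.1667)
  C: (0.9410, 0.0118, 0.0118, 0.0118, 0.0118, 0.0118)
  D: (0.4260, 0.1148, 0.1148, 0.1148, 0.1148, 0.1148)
B > D > A > C

Key insight: Entropy is maximized by uniform distributions and minimized by concentrated distributions.

Entropies:
  H(A) = 1.8763 bits
  H(B) = 2.5850 bits
  H(C) = 0.4605 bits
  H(D) = 2.3169 bits

Ranking: B > D > A > C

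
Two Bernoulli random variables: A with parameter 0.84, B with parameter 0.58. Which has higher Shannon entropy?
B

For binary distributions, entropy is maximized at p=0.5 and decreases as p moves toward 0 or 1.

H(A) = H(0.84) = 0.6343 bits
H(B) = H(0.58) = 0.9815 bits

Distribution B (p=0.58) is closer to uniform (p=0.5), so it has higher entropy.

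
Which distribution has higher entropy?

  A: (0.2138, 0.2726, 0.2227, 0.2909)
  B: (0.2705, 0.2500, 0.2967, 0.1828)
A

Both distributions are close to uniform, making this a harder comparison.

H(A) = 1.9878 bits
H(B) = 1.9785 bits

The distribution closer to uniform has higher entropy.
Answer: A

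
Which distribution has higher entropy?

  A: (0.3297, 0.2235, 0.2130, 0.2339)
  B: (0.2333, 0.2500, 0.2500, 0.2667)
B

Both distributions are close to uniform, making this a harder comparison.

H(A) = 1.9763 bits
H(B) = 1.9984 bits

The distribution closer to uniform has higher entropy.
Answer: B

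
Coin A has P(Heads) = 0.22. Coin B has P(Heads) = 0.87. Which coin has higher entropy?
A

For binary distributions, entropy is maximized at p=0.5 and decreases as p moves toward 0 or 1.

H(A) = H(0.22) = 0.7602 bits
H(B) = H(0.87) = 0.5574 bits

Distribution A (p=0.22) is closer to uniform (p=0.5), so it has higher entropy.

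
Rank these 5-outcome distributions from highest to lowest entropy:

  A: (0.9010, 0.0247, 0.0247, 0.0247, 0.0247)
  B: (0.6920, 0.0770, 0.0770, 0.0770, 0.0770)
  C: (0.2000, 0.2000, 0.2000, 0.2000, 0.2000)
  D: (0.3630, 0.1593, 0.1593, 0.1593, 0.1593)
C > D > B > A

Key insight: Entropy is maximized by uniform distributions and minimized by concentrated distributions.

Entropies:
  H(A) = 0.6638 bits
  H(B) = 1.5069 bits
  H(C) = 2.3219 bits
  H(D) = 2.2191 bits

Ranking: C > D > B > A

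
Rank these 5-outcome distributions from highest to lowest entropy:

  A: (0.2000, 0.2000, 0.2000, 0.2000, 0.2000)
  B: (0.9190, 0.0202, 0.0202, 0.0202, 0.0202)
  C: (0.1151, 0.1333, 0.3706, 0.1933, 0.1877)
A > C > B

Key insight: Entropy is maximized by uniform distributions and minimized by concentrated distributions.

- Uniform distributions have maximum entropy log₂(5) = 2.3219 bits
- The more "peaked" or concentrated a distribution, the lower its entropy

Entropies:
  H(A) = 2.3219 bits
  H(B) = 0.5677 bits
  H(C) = 2.1886 bits

Ranking: A > C > B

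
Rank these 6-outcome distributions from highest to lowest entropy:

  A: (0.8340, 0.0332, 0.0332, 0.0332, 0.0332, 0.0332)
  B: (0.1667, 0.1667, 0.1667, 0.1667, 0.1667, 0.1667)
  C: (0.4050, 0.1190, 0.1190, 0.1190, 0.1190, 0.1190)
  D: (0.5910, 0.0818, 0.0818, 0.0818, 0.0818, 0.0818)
B > C > D > A

Key insight: Entropy is maximized by uniform distributions and minimized by concentrated distributions.

Entropies:
  H(A) = 1.0339 bits
  H(B) = 2.5850 bits
  H(C) = 2.3553 bits
  H(D) = 1.9256 bits

Ranking: B > C > D > A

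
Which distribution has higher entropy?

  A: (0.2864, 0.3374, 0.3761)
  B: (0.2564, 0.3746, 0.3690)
A

Both distributions are close to uniform, making this a harder comparison.

H(A) = 1.5761 bits
H(B) = 1.5648 bits

The distribution closer to uniform has higher entropy.
Answer: A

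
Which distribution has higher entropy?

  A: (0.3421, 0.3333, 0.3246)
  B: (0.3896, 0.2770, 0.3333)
A

Both distributions are close to uniform, making this a harder comparison.

H(A) = 1.5846 bits
H(B) = 1.5712 bits

The distribution closer to uniform has higher entropy.
Answer: A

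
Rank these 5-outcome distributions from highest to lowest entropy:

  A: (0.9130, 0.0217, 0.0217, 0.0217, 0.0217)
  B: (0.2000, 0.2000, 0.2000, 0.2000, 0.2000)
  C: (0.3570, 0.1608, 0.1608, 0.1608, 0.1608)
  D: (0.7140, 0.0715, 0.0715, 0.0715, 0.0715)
B > C > D > A

Key insight: Entropy is maximized by uniform distributions and minimized by concentrated distributions.

Entropies:
  H(A) = 0.6004 bits
  H(B) = 2.3219 bits
  H(C) = 2.2262 bits
  H(D) = 1.4355 bits

Ranking: B > C > D > A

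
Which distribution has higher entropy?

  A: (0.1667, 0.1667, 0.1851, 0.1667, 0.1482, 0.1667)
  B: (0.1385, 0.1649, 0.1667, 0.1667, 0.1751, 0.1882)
A

Both distributions are close to uniform, making this a harder comparison.

H(A) = 2.5820 bits
H(B) = 2.5791 bits

The distribution closer to uniform has higher entropy.
Answer: A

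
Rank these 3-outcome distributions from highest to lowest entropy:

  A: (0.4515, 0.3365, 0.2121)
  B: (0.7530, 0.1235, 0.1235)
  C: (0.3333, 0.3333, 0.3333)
C > A > B

Key insight: Entropy is maximized by uniform distributions and minimized by concentrated distributions.

- Uniform distributions have maximum entropy log₂(3) = 1.5850 bits
- The more "peaked" or concentrated a distribution, the lower its entropy

Entropies:
  H(A) = 1.5212 bits
  H(B) = 1.0535 bits
  H(C) = 1.5850 bits

Ranking: C > A > B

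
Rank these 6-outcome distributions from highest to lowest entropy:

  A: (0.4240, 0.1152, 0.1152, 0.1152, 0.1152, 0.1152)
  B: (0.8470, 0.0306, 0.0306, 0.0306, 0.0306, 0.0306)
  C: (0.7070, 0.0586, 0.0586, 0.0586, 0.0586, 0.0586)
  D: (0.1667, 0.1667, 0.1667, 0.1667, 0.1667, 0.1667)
D > A > C > B

Key insight: Entropy is maximized by uniform distributions and minimized by concentrated distributions.

Entropies:
  H(A) = 2.3207 bits
  H(B) = 0.9726 bits
  H(C) = 1.5529 bits
  H(D) = 2.5850 bits

Ranking: D > A > C > B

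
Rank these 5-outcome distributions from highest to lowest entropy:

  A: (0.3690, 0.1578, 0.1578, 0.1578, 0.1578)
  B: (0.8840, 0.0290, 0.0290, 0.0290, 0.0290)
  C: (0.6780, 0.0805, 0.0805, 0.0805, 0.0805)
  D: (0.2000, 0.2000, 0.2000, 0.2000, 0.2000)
D > A > C > B

Key insight: Entropy is maximized by uniform distributions and minimized by concentrated distributions.

Entropies:
  H(A) = 2.2119 bits
  H(B) = 0.7498 bits
  H(C) = 1.5505 bits
  H(D) = 2.3219 bits

Ranking: D > A > C > B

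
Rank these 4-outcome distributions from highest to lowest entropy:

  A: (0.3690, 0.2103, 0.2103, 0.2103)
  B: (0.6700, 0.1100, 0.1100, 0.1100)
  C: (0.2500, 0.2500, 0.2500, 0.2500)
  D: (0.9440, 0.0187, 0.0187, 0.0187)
C > A > B > D

Key insight: Entropy is maximized by uniform distributions and minimized by concentrated distributions.

Entropies:
  H(A) = 1.9500 bits
  H(B) = 1.4380 bits
  H(C) = 2.0000 bits
  H(D) = 0.4001 bits

Ranking: C > A > B > D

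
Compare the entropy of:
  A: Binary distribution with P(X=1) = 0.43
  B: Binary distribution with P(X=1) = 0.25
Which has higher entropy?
A

For binary distributions, entropy is maximized at p=0.5 and decreases as p moves toward 0 or 1.

H(A) = H(0.43) = 0.9858 bits
H(B) = H(0.25) = 0.8113 bits

Distribution A (p=0.43) is closer to uniform (p=0.5), so it has higher entropy.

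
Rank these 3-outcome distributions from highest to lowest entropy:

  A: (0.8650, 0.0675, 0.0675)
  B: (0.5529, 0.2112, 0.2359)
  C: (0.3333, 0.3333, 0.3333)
C > B > A

Key insight: Entropy is maximized by uniform distributions and minimized by concentrated distributions.

- Uniform distributions have maximum entropy log₂(3) = 1.5850 bits
- The more "peaked" or concentrated a distribution, the lower its entropy

Entropies:
  H(A) = 0.7060 bits
  H(B) = 1.4380 bits
  H(C) = 1.5850 bits

Ranking: C > B > A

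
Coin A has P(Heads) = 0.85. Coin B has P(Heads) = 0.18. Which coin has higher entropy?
B

For binary distributions, entropy is maximized at p=0.5 and decreases as p moves toward 0 or 1.

H(A) = H(0.85) = 0.6098 bits
H(B) = H(0.18) = 0.6801 bits

Distribution B (p=0.18) is closer to uniform (p=0.5), so it has higher entropy.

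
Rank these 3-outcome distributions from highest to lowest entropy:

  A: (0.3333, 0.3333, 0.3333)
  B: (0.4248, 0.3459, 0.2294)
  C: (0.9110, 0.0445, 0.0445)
A > B > C

Key insight: Entropy is maximized by uniform distributions and minimized by concentrated distributions.

- Uniform distributions have maximum entropy log₂(3) = 1.5850 bits
- The more "peaked" or concentrated a distribution, the lower its entropy

Entropies:
  H(A) = 1.5850 bits
  H(B) = 1.5417 bits
  H(C) = 0.5221 bits

Ranking: A > B > C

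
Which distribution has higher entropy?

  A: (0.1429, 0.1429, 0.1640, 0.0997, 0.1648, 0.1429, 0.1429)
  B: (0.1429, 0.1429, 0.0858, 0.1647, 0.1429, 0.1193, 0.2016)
A

Both distributions are close to uniform, making this a harder comparison.

H(A) = 2.7923 bits
H(B) = 2.7675 bits

The distribution closer to uniform has higher entropy.
Answer: A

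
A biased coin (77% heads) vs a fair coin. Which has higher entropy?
Fair coin

The fair coin is uniform (p=0.5), maximizing binary entropy at 1 bit. The biased coin has H(0.77) ≈ 0.778 bits — its outcome is more predictable, so its entropy is lower.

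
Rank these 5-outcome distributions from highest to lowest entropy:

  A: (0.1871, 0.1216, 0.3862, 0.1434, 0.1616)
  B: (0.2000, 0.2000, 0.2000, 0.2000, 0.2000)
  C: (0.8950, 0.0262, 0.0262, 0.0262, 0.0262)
B > A > C

Key insight: Entropy is maximized by uniform distributions and minimized by concentrated distributions.

- Uniform distributions have maximum entropy log₂(5) = 2.3219 bits
- The more "peaked" or concentrated a distribution, the lower its entropy

Entropies:
  H(A) = 2.1790 bits
  H(B) = 2.3219 bits
  H(C) = 0.6946 bits

Ranking: B > A > C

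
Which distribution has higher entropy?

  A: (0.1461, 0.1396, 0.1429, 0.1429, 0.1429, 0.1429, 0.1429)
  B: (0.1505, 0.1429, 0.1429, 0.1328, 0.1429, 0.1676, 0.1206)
A

Both distributions are close to uniform, making this a harder comparison.

H(A) = 2.8072 bits
H(B) = 2.8010 bits

The distribution closer to uniform has higher entropy.
Answer: A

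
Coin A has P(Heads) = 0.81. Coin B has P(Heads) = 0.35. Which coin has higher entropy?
B

For binary distributions, entropy is maximized at p=0.5 and decreases as p moves toward 0 or 1.

H(A) = H(0.81) = 0.7015 bits
H(B) = H(0.35) = 0.9341 bits

Distribution B (p=0.35) is closer to uniform (p=0.5), so it has higher entropy.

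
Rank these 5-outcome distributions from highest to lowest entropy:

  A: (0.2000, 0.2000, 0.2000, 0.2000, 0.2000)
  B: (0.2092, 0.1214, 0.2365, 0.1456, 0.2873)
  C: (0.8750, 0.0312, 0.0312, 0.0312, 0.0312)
A > B > C

Key insight: Entropy is maximized by uniform distributions and minimized by concentrated distributions.

- Uniform distributions have maximum entropy log₂(5) = 2.3219 bits
- The more "peaked" or concentrated a distribution, the lower its entropy

Entropies:
  H(A) = 2.3219 bits
  H(B) = 2.2552 bits
  H(C) = 0.7936 bits

Ranking: A > B > C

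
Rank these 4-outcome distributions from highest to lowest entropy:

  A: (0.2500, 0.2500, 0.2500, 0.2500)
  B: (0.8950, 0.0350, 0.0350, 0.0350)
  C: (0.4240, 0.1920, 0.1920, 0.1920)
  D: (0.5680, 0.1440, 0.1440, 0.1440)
A > C > D > B

Key insight: Entropy is maximized by uniform distributions and minimized by concentrated distributions.

Entropies:
  H(A) = 2.0000 bits
  H(B) = 0.6511 bits
  H(C) = 1.8962 bits
  H(D) = 1.6713 bits

Ranking: A > C > D > B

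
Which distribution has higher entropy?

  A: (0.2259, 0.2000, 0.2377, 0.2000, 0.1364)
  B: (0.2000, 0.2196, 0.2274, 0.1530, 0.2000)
B

Both distributions are close to uniform, making this a harder comparison.

H(A) = 2.2983 bits
H(B) = 2.3093 bits

The distribution closer to uniform has higher entropy.
Answer: B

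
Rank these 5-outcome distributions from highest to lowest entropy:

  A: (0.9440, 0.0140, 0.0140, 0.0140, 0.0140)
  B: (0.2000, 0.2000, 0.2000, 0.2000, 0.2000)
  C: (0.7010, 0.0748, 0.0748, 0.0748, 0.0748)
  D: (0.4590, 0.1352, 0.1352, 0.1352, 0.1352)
B > D > C > A

Key insight: Entropy is maximized by uniform distributions and minimized by concentrated distributions.

Entropies:
  H(A) = 0.4234 bits
  H(B) = 2.3219 bits
  H(C) = 1.4781 bits
  H(D) = 2.0771 bits

Ranking: B > D > C > A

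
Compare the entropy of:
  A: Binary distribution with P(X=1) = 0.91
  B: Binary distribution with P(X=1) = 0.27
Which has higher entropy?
B

For binary distributions, entropy is maximized at p=0.5 and decreases as p moves toward 0 or 1.

H(A) = H(0.91) = 0.4365 bits
H(B) = H(0.27) = 0.8415 bits

Distribution B (p=0.27) is closer to uniform (p=0.5), so it has higher entropy.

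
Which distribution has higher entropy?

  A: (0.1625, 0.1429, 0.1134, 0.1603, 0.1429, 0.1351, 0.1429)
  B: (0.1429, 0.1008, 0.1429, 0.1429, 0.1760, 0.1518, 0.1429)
A

Both distributions are close to uniform, making this a harder comparison.

H(A) = 2.7990 bits
H(B) = 2.7918 bits

The distribution closer to uniform has higher entropy.
Answer: A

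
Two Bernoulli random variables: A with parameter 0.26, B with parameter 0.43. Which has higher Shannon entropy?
B

For binary distributions, entropy is maximized at p=0.5 and decreases as p moves toward 0 or 1.

H(A) = H(0.26) = 0.8267 bits
H(B) = H(0.43) = 0.9858 bits

Distribution B (p=0.43) is closer to uniform (p=0.5), so it has higher entropy.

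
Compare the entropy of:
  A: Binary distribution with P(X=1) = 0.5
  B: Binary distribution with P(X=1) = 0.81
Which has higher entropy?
A

For binary distributions, entropy is maximized at p=0.5 and decreases as p moves toward 0 or 1.

H(A) = H(0.5) = 1.0000 bits
H(B) = H(0.81) = 0.7015 bits

Distribution A (p=0.5) is closer to uniform (p=0.5), so it has higher entropy.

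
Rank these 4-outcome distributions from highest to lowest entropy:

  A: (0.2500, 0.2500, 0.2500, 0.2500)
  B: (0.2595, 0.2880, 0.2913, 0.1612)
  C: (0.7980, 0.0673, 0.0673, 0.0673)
A > B > C

Key insight: Entropy is maximized by uniform distributions and minimized by concentrated distributions.

- Uniform distributions have maximum entropy log₂(4) = 2.0000 bits
- The more "peaked" or concentrated a distribution, the lower its entropy

Entropies:
  H(A) = 2.0000 bits
  H(B) = 1.9650 bits
  H(C) = 1.0461 bits

Ranking: A > B > C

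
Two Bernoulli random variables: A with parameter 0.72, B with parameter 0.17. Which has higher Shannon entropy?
A

For binary distributions, entropy is maximized at p=0.5 and decreases as p moves toward 0 or 1.

H(A) = H(0.72) = 0.8555 bits
H(B) = H(0.17) = 0.6577 bits

Distribution A (p=0.72) is closer to uniform (p=0.5), so it has higher entropy.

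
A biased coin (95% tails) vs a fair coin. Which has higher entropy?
Fair coin

The fair coin is uniform (p=0.5), maximizing binary entropy at 1 bit. The biased coin has H(0.95) ≈ 0.286 bits — its outcome is more predictable, so its entropy is lower.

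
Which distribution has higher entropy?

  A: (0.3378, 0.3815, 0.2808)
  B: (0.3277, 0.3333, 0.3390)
B

Both distributions are close to uniform, making this a harder comparison.

H(A) = 1.5738 bits
H(B) = 1.5848 bits

The distribution closer to uniform has higher entropy.
Answer: B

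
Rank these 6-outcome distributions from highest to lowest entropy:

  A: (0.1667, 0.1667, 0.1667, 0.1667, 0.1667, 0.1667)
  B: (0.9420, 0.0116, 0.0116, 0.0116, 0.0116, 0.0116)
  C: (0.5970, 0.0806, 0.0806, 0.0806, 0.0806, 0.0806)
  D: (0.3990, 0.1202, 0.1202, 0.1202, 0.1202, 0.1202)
A > D > C > B

Key insight: Entropy is maximized by uniform distributions and minimized by concentrated distributions.

Entropies:
  H(A) = 2.5850 bits
  H(B) = 0.4541 bits
  H(C) = 1.9084 bits
  H(D) = 2.3658 bits

Ranking: A > D > C > B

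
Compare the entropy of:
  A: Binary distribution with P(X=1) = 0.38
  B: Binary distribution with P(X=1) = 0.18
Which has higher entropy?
A

For binary distributions, entropy is maximized at p=0.5 and decreases as p moves toward 0 or 1.

H(A) = H(0.38) = 0.9580 bits
H(B) = H(0.18) = 0.6801 bits

Distribution A (p=0.38) is closer to uniform (p=0.5), so it has higher entropy.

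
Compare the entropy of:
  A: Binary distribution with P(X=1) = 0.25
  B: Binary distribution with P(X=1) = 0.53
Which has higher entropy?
B

For binary distributions, entropy is maximized at p=0.5 and decreases as p moves toward 0 or 1.

H(A) = H(0.25) = 0.8113 bits
H(B) = H(0.53) = 0.9974 bits

Distribution B (p=0.53) is closer to uniform (p=0.5), so it has higher entropy.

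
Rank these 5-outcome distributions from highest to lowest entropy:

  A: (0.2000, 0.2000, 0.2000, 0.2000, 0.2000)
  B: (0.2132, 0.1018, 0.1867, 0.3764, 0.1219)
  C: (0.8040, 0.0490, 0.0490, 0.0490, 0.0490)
A > B > C

Key insight: Entropy is maximized by uniform distributions and minimized by concentrated distributions.

- Uniform distributions have maximum entropy log₂(5) = 2.3219 bits
- The more "peaked" or concentrated a distribution, the lower its entropy

Entropies:
  H(A) = 2.3219 bits
  H(B) = 2.1638 bits
  H(C) = 1.1059 bits

Ranking: A > B > C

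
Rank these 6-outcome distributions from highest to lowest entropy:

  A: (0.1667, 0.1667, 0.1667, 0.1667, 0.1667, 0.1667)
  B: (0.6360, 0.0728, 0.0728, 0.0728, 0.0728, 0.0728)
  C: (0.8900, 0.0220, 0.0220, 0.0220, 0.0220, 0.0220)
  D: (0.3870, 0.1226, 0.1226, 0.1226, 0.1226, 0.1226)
A > D > B > C

Key insight: Entropy is maximized by uniform distributions and minimized by concentrated distributions.

Entropies:
  H(A) = 2.5850 bits
  H(B) = 1.7911 bits
  H(C) = 0.7553 bits
  H(D) = 2.3862 bits

Ranking: A > D > B > C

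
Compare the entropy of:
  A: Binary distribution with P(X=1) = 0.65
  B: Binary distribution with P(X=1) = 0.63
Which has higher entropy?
B

For binary distributions, entropy is maximized at p=0.5 and decreases as p moves toward 0 or 1.

H(A) = H(0.65) = 0.9341 bits
H(B) = H(0.63) = 0.9507 bits

Distribution B (p=0.63) is closer to uniform (p=0.5), so it has higher entropy.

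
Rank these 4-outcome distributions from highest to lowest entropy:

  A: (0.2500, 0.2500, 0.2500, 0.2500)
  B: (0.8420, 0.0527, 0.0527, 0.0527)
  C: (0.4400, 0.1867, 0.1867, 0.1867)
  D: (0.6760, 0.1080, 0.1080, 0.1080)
A > C > D > B

Key insight: Entropy is maximized by uniform distributions and minimized by concentrated distributions.

Entropies:
  H(A) = 2.0000 bits
  H(B) = 0.8799 bits
  H(C) = 1.8772 bits
  H(D) = 1.4222 bits

Ranking: A > C > D > B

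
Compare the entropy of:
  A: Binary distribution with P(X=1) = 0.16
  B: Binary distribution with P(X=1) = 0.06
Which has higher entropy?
A

For binary distributions, entropy is maximized at p=0.5 and decreases as p moves toward 0 or 1.

H(A) = H(0.16) = 0.6343 bits
H(B) = H(0.06) = 0.3274 bits

Distribution A (p=0.16) is closer to uniform (p=0.5), so it has higher entropy.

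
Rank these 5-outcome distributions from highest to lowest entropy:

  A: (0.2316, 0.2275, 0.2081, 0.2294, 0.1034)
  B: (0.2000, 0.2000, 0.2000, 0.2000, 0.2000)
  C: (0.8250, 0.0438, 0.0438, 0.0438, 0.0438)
B > A > C

Key insight: Entropy is maximized by uniform distributions and minimized by concentrated distributions.

- Uniform distributions have maximum entropy log₂(5) = 2.3219 bits
- The more "peaked" or concentrated a distribution, the lower its entropy

Entropies:
  H(A) = 2.2717 bits
  H(B) = 2.3219 bits
  H(C) = 1.0190 bits

Ranking: B > A > C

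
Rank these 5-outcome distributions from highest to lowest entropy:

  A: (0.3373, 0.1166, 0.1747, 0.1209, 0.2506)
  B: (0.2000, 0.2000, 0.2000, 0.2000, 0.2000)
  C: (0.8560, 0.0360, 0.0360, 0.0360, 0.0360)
B > A > C

Key insight: Entropy is maximized by uniform distributions and minimized by concentrated distributions.

- Uniform distributions have maximum entropy log₂(5) = 2.3219 bits
- The more "peaked" or concentrated a distribution, the lower its entropy

Entropies:
  H(A) = 2.1988 bits
  H(B) = 2.3219 bits
  H(C) = 0.8826 bits

Ranking: B > A > C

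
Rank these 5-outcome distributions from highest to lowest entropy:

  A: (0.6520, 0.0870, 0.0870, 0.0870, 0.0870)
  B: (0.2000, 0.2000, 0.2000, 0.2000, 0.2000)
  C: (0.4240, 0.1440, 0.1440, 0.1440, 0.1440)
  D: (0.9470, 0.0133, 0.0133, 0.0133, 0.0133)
B > C > A > D

Key insight: Entropy is maximized by uniform distributions and minimized by concentrated distributions.

Entropies:
  H(A) = 1.6283 bits
  H(B) = 2.3219 bits
  H(C) = 2.1353 bits
  H(D) = 0.4050 bits

Ranking: B > C > A > D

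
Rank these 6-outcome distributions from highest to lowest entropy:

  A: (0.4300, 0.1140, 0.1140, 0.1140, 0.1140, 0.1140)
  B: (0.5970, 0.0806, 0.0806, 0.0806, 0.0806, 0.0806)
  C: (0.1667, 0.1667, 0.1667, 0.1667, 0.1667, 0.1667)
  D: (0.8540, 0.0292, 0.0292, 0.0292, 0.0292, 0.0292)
C > A > B > D

Key insight: Entropy is maximized by uniform distributions and minimized by concentrated distributions.

Entropies:
  H(A) = 2.3093 bits
  H(B) = 1.9084 bits
  H(C) = 2.5850 bits
  H(D) = 0.9387 bits

Ranking: C > A > B > D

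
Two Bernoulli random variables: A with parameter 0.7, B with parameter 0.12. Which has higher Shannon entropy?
A

For binary distributions, entropy is maximized at p=0.5 and decreases as p moves toward 0 or 1.

H(A) = H(0.7) = 0.8813 bits
H(B) = H(0.12) = 0.5294 bits

Distribution A (p=0.7) is closer to uniform (p=0.5), so it has higher entropy.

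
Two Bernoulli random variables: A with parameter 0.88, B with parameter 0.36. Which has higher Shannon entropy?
B

For binary distributions, entropy is maximized at p=0.5 and decreases as p moves toward 0 or 1.

H(A) = H(0.88) = 0.5294 bits
H(B) = H(0.36) = 0.9427 bits

Distribution B (p=0.36) is closer to uniform (p=0.5), so it has higher entropy.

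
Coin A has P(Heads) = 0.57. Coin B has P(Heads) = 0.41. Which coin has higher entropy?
A

For binary distributions, entropy is maximized at p=0.5 and decreases as p moves toward 0 or 1.

H(A) = H(0.57) = 0.9858 bits
H(B) = H(0.41) = 0.9765 bits

Distribution A (p=0.57) is closer to uniform (p=0.5), so it has higher entropy.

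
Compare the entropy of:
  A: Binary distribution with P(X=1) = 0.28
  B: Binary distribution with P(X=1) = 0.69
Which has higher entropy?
B

For binary distributions, entropy is maximized at p=0.5 and decreases as p moves toward 0 or 1.

H(A) = H(0.28) = 0.8555 bits
H(B) = H(0.69) = 0.8932 bits

Distribution B (p=0.69) is closer to uniform (p=0.5), so it has higher entropy.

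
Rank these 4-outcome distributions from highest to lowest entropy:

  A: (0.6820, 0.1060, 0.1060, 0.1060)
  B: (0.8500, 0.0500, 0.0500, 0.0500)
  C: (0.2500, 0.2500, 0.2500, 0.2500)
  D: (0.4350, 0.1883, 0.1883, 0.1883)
C > D > A > B

Key insight: Entropy is maximized by uniform distributions and minimized by concentrated distributions.

Entropies:
  H(A) = 1.4062 bits
  H(B) = 0.8476 bits
  H(C) = 2.0000 bits
  H(D) = 1.8833 bits

Ranking: C > D > A > B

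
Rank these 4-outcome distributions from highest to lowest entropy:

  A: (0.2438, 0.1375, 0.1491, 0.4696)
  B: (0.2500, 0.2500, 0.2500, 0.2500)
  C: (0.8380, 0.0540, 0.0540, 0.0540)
B > A > C

Key insight: Entropy is maximized by uniform distributions and minimized by concentrated distributions.

- Uniform distributions have maximum entropy log₂(4) = 2.0000 bits
- The more "peaked" or concentrated a distribution, the lower its entropy

Entropies:
  H(A) = 1.8115 bits
  H(B) = 2.0000 bits
  H(C) = 0.8958 bits

Ranking: B > A > C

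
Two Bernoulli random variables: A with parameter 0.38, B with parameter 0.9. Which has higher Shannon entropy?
A

For binary distributions, entropy is maximized at p=0.5 and decreases as p moves toward 0 or 1.

H(A) = H(0.38) = 0.9580 bits
H(B) = H(0.9) = 0.4690 bits

Distribution A (p=0.38) is closer to uniform (p=0.5), so it has higher entropy.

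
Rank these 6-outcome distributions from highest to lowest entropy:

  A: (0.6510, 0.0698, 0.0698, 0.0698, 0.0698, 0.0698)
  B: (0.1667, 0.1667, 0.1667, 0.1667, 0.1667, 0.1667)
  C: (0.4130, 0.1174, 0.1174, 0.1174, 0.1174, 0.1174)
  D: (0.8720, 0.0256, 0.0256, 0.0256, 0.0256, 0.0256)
B > C > A > D

Key insight: Entropy is maximized by uniform distributions and minimized by concentrated distributions.

Entropies:
  H(A) = 1.7435 bits
  H(B) = 2.5850 bits
  H(C) = 2.3410 bits
  H(D) = 0.8491 bits

Ranking: B > C > A > D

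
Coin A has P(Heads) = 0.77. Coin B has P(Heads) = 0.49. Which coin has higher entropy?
B

For binary distributions, entropy is maximized at p=0.5 and decreases as p moves toward 0 or 1.

H(A) = H(0.77) = 0.7780 bits
H(B) = H(0.49) = 0.9997 bits

Distribution B (p=0.49) is closer to uniform (p=0.5), so it has higher entropy.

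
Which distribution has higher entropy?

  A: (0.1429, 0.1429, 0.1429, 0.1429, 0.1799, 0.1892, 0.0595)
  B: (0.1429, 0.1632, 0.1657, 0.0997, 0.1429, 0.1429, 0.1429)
B

Both distributions are close to uniform, making this a harder comparison.

H(A) = 2.7460 bits
H(B) = 2.7923 bits

The distribution closer to uniform has higher entropy.
Answer: B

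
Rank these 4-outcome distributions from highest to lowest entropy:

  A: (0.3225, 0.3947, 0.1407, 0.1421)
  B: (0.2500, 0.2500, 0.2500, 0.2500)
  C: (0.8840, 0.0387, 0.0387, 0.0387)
B > A > C

Key insight: Entropy is maximized by uniform distributions and minimized by concentrated distributions.

- Uniform distributions have maximum entropy log₂(4) = 2.0000 bits
- The more "peaked" or concentrated a distribution, the lower its entropy

Entropies:
  H(A) = 1.8539 bits
  H(B) = 2.0000 bits
  H(C) = 0.7016 bits

Ranking: B > A > C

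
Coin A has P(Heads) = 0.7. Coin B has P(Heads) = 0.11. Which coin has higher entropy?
A

For binary distributions, entropy is maximized at p=0.5 and decreases as p moves toward 0 or 1.

H(A) = H(0.7) = 0.8813 bits
H(B) = H(0.11) = 0.4999 bits

Distribution A (p=0.7) is closer to uniform (p=0.5), so it has higher entropy.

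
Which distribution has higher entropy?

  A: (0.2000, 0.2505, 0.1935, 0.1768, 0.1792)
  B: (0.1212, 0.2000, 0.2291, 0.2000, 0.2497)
A

Both distributions are close to uniform, making this a harder comparison.

H(A) = 2.3096 bits
H(B) = 2.2847 bits

The distribution closer to uniform has higher entropy.
Answer: A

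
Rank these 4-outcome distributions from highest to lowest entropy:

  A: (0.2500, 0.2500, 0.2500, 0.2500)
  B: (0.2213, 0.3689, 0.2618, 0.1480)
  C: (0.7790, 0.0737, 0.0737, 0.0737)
A > B > C

Key insight: Entropy is maximized by uniform distributions and minimized by concentrated distributions.

- Uniform distributions have maximum entropy log₂(4) = 2.0000 bits
- The more "peaked" or concentrated a distribution, the lower its entropy

Entropies:
  H(A) = 2.0000 bits
  H(B) = 1.9264 bits
  H(C) = 1.1123 bits

Ranking: A > B > C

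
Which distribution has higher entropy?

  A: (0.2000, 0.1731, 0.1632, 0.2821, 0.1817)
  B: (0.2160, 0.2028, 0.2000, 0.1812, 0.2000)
B

Both distributions are close to uniform, making this a harder comparison.

H(A) = 2.2912 bits
H(B) = 2.3197 bits

The distribution closer to uniform has higher entropy.
Answer: B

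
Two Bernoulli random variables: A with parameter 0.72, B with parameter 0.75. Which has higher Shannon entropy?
A

For binary distributions, entropy is maximized at p=0.5 and decreases as p moves toward 0 or 1.

H(A) = H(0.72) = 0.8555 bits
H(B) = H(0.75) = 0.8113 bits

Distribution A (p=0.72) is closer to uniform (p=0.5), so it has higher entropy.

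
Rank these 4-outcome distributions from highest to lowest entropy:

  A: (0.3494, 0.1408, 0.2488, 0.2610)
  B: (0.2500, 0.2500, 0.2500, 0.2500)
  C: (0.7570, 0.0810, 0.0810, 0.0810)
B > A > C

Key insight: Entropy is maximized by uniform distributions and minimized by concentrated distributions.

- Uniform distributions have maximum entropy log₂(4) = 2.0000 bits
- The more "peaked" or concentrated a distribution, the lower its entropy

Entropies:
  H(A) = 1.9334 bits
  H(B) = 2.0000 bits
  H(C) = 1.1851 bits

Ranking: B > A > C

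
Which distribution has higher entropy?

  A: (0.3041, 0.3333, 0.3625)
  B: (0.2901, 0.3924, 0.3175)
A

Both distributions are close to uniform, making this a harder comparison.

H(A) = 1.5813 bits
H(B) = 1.5730 bits

The distribution closer to uniform has higher entropy.
Answer: A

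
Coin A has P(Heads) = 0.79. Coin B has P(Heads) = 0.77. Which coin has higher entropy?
B

For binary distributions, entropy is maximized at p=0.5 and decreases as p moves toward 0 or 1.

H(A) = H(0.79) = 0.7415 bits
H(B) = H(0.77) = 0.7780 bits

Distribution B (p=0.77) is closer to uniform (p=0.5), so it has higher entropy.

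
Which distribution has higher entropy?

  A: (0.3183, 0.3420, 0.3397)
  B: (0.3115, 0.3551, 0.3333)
A

Both distributions are close to uniform, making this a harder comparison.

H(A) = 1.5842 bits
H(B) = 1.5829 bits

The distribution closer to uniform has higher entropy.
Answer: A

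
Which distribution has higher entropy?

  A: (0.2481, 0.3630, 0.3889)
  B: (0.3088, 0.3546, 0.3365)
B

Both distributions are close to uniform, making this a harder comparison.

H(A) = 1.5595 bits
H(B) = 1.5826 bits

The distribution closer to uniform has higher entropy.
Answer: B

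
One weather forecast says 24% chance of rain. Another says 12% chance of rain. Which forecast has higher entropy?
24% forecast

Treat each forecast as a Bernoulli distribution. Binary entropy is maximized at p=0.5 and falls off symmetrically toward 0 or 1. The 24% forecast is closer to 50%, so it is more uncertain. H(24%) ≈ 0.795 bits, H(12%) ≈ 0.529 bits.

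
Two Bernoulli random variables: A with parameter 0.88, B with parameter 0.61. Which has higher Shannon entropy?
B

For binary distributions, entropy is maximized at p=0.5 and decreases as p moves toward 0 or 1.

H(A) = H(0.88) = 0.5294 bits
H(B) = H(0.61) = 0.9648 bits

Distribution B (p=0.61) is closer to uniform (p=0.5), so it has higher entropy.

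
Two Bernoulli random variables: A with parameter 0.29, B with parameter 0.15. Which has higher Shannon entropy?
A

For binary distributions, entropy is maximized at p=0.5 and decreases as p moves toward 0 or 1.

H(A) = H(0.29) = 0.8687 bits
H(B) = H(0.15) = 0.6098 bits

Distribution A (p=0.29) is closer to uniform (p=0.5), so it has higher entropy.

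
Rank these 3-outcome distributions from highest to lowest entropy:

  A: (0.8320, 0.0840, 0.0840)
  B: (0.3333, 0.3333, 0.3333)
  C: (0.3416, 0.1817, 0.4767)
B > C > A

Key insight: Entropy is maximized by uniform distributions and minimized by concentrated distributions.

- Uniform distributions have maximum entropy log₂(3) = 1.5850 bits
- The more "peaked" or concentrated a distribution, the lower its entropy

Entropies:
  H(A) = 0.8211 bits
  H(B) = 1.5850 bits
  H(C) = 1.4859 bits

Ranking: B > C > A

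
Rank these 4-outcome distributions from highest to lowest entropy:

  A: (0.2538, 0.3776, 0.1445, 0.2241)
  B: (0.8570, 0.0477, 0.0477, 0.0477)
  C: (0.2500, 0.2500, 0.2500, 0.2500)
C > A > B

Key insight: Entropy is maximized by uniform distributions and minimized by concentrated distributions.

- Uniform distributions have maximum entropy log₂(4) = 2.0000 bits
- The more "peaked" or concentrated a distribution, the lower its entropy

Entropies:
  H(A) = 1.9195 bits
  H(B) = 0.8187 bits
  H(C) = 2.0000 bits

Ranking: C > A > B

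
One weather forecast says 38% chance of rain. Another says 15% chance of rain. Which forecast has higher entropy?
38% forecast

Treat each forecast as a Bernoulli distribution. Binary entropy is maximized at p=0.5 and falls off symmetrically toward 0 or 1. The 38% forecast is closer to 50%, so it is more uncertain. H(38%) ≈ 0.958 bits, H(15%) ≈ 0.610 bits.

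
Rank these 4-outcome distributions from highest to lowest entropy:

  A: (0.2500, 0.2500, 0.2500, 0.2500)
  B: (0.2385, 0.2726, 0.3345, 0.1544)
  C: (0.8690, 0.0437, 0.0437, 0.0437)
A > B > C

Key insight: Entropy is maximized by uniform distributions and minimized by concentrated distributions.

- Uniform distributions have maximum entropy log₂(4) = 2.0000 bits
- The more "peaked" or concentrated a distribution, the lower its entropy

Entropies:
  H(A) = 2.0000 bits
  H(B) = 1.9490 bits
  H(C) = 0.7678 bits

Ranking: A > B > C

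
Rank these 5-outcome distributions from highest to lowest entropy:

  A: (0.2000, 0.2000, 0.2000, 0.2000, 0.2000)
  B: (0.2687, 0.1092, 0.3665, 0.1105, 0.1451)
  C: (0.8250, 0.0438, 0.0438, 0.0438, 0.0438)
A > B > C

Key insight: Entropy is maximized by uniform distributions and minimized by concentrated distributions.

- Uniform distributions have maximum entropy log₂(5) = 2.3219 bits
- The more "peaked" or concentrated a distribution, the lower its entropy

Entropies:
  H(A) = 2.3219 bits
  H(B) = 2.1443 bits
  H(C) = 1.0190 bits

Ranking: A > B > C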